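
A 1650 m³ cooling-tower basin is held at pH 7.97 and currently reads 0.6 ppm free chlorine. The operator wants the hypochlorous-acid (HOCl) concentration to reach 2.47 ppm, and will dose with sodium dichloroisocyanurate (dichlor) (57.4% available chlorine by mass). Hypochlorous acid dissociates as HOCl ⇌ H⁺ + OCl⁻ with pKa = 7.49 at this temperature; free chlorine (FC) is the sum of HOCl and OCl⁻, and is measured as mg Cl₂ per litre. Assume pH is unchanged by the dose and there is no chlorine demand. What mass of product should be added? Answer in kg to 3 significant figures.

Volume: 1650 m³ = 1,650,000 L.
[OCl⁻]/[HOCl] = 10^(pH − pKa) = 10^(7.97 − 7.49) = 3.02; fraction as HOCl = 1/(1 + 3.02) = 0.2488.
Free chlorine required for 2.47 ppm HOCl: 2.47 / 0.2488 = 9.929 ppm.
FC to add: 9.929 − 0.6 = 9.329 mg/L as Cl₂.
Cl₂ equivalent: 9.329 mg/L × 1,650,000 L = 15,390 g.
Product at 57.4% available Cl: 15,390 / 0.574 = 26,820 g.

26.8 kg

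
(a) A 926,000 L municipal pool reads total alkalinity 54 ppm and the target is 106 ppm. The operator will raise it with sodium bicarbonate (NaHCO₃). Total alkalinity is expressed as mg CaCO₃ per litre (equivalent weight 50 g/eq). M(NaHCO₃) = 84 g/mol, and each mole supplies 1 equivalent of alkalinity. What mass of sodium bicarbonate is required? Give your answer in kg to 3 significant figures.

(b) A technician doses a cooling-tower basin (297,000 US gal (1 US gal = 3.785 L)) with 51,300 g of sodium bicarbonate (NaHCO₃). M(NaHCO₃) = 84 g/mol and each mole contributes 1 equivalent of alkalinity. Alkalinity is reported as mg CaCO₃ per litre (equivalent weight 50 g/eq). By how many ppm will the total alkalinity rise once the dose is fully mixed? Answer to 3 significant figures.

(a) Alkalinity to add: (106 − 54) = 52 mg/L as CaCO₃ × 926,000 L = 48,150 g as CaCO₃.
(a) Equivalents: 48,150 g ÷ 50 g/eq = 963 eq.
(a) NaHCO₃ supplies 1 eq per mole → 963 mol.
(a) Mass: 963 mol × 84 g/mol = 80,900 g.

(b) Volume: 297,000 US gal × 3.785 L/gal = 1,124,145 L.
(b) Moles of NaHCO₃: 51,300 g ÷ 84 g/mol = 610.7 mol → 610.7 eq of alkalinity.
(b) As CaCO₃: 610.7 eq × 50 g/eq = 30,540 g.
(b) Rise: 30,540 g / 1,124,145 L × 1000 = 27.16 mg/L.

(a) 80.9 kg; (b) 27.2 ppm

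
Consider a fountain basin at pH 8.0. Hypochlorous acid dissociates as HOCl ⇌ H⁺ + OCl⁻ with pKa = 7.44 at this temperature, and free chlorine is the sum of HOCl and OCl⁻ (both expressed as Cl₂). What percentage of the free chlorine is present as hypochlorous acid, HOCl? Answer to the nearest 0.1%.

21.6%

[OCl⁻]/[HOCl] = 10^(pH − pKa) = 10^(8.0 − 7.44) = 10^0.56 = 3.631.
Fraction as HOCl = 1 / (1 + 3.631) = 0.2159.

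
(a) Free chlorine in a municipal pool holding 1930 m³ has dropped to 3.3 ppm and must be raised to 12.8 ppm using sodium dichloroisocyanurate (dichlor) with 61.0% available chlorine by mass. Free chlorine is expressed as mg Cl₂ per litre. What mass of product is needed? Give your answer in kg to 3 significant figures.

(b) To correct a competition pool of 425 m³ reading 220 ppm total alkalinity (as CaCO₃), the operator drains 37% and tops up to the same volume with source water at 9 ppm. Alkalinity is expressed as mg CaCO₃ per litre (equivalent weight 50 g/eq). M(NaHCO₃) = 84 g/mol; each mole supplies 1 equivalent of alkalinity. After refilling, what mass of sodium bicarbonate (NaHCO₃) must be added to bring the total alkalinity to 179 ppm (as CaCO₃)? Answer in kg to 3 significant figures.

(a) 30.1 kg; (b) 26.5 kg

(a) Volume: 1930 m³ = 1,930,000 L.
(a) Chlorine deficit: 12.8 − 3.3 = 9.5 ppm = 9.5 mg/L as Cl₂.
(a) Cl₂ equivalent needed: 9.5 mg/L × 1,930,000 L = 18,340,000 mg = 18,340 g.
(a) Product at 61.0% available chlorine: 18,340 / 0.61 = 30,060 g.

(b) Volume: 425 m³ = 425,000 L.
(b) After draining 37% and refilling: 220 × 0.63 + 9 × 0.37 = 141.93 ppm.
(b) Deficit to target: 179 − 141.93 = 37.07 mg/L.
(b) As CaCO₃: 37.07 mg/L × 425,000 L = 15,750 g; ÷ 50 g/eq ÷ 1 = 315.1 mol NaHCO₃.
(b) Mass: 315.1 × 84 = 26,470 g.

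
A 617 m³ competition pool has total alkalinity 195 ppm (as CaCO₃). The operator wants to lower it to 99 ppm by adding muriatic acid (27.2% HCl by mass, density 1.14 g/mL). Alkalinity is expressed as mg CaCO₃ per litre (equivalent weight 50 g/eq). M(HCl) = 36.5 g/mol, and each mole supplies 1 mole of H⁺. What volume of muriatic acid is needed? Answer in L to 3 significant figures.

139 L

Volume: 617 m³ = 617,000 L.
Alkalinity to neutralize: (195 − 99) = 96 mg/L as CaCO₃ × 617,000 L = 59,230 g as CaCO₃.
Equivalents of H⁺ required: 59,230 ÷ 50 g/eq = 1185 eq = 1185 mol HCl.
Mass of HCl: 1185 × 36.5 = 43,240 g.
Mass of 27.2% solution: 43,240 / 0.272 = 159,000 g.
Volume: 159,000 g ÷ 1.14 g/mL = 139,400 mL.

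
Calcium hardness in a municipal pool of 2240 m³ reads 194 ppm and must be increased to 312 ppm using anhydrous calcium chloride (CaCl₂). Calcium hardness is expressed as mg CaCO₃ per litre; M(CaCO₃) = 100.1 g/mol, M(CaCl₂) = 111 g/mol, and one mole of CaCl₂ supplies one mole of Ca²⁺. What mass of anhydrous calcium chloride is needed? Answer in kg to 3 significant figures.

293 kg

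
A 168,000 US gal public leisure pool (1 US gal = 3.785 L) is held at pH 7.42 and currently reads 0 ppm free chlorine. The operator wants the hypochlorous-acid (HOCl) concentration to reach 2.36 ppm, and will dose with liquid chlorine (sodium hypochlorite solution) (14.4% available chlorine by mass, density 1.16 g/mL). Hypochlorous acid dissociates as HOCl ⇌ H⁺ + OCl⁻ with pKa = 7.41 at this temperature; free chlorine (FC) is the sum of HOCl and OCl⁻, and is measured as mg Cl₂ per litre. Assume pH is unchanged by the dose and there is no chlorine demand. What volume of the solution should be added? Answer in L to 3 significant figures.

Volume: 168,000 US gal × 3.785 L/gal = 635,880 L.
[OCl⁻]/[HOCl] = 10^(pH − pKa) = 10^(7.42 − 7.41) = 1.023; fraction as HOCl = 1/(1 + 1.023) = 0.4942.
Free chlorine required for 2.36 ppm HOCl: 2.36 / 0.4942 = 4.775 ppm.
FC to add: 4.775 − 0 = 4.775 mg/L as Cl₂.
Cl₂ equivalent: 4.775 mg/L × 635,880 L = 3036 g.
Product at 14.4% available Cl: 3036 / 0.144 = 21,090 g.
Volume: 21,090 g ÷ 1.16 g/mL = 18,180 mL.

18.2 L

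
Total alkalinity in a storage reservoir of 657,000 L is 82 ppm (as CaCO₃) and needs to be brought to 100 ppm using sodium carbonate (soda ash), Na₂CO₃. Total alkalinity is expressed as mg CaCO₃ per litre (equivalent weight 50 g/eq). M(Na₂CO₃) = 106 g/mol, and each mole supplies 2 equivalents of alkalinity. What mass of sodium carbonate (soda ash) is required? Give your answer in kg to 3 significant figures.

12.5 kg

Alkalinity to add: (100 − 82) = 18 mg/L as CaCO₃ × 657,000 L = 11,830 g as CaCO₃.
Equivalents: 11,830 g ÷ 50 g/eq = 236.5 eq.
Each mole of Na₂CO₃ supplies 2 eq, so 236.5 / 2 = 118.3 mol.
Mass: 118.3 mol × 106 g/mol = 12,540 g.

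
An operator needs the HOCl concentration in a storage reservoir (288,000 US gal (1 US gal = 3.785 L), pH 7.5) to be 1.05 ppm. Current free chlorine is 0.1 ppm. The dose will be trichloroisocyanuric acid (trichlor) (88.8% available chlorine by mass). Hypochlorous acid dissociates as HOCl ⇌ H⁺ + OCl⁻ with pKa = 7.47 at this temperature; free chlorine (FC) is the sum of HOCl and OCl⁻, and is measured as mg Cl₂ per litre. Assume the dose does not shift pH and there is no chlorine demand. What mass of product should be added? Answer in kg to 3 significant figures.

2.55 kg

Volume: 288,000 US gal × 3.785 L/gal = 1,090,080 L.
[OCl⁻]/[HOCl] = 10^(pH − pKa) = 10^(7.5 − 7.47) = 1.072; fraction as HOCl = 1/(1 + 1.072) = 0.4827.
Free chlorine required for 1.05 ppm HOCl: 1.05 / 0.4827 = 2.175 ppm.
FC to add: 2.175 − 0.1 = 2.075 mg/L as Cl₂.
Cl₂ equivalent: 2.075 mg/L × 1,090,080 L = 2262 g.
Product at 88.8% available Cl: 2262 / 0.888 = 2547 g.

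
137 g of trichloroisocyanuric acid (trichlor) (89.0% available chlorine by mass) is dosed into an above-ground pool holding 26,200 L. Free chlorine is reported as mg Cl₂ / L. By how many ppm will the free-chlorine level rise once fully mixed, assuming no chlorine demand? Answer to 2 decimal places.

Available chlorine delivered: 137 g × 0.89 = 121.9 g as Cl₂.
Concentration rise: 121.9 g / 26,200 L = 4.654 mg/L = 4.65 ppm.

4.65 ppm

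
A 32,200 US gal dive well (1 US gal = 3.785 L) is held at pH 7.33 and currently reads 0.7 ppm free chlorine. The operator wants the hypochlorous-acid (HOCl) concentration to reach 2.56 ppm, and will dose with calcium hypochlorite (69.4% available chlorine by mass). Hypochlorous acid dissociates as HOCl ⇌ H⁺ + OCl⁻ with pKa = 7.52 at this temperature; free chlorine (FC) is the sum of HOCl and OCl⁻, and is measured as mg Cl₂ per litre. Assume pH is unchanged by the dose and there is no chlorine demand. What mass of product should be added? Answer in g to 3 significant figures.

617 g

Volume: 32,200 US gal × 3.785 L/gal = 121,877 L.
[OCl⁻]/[HOCl] = 10^(pH − pKa) = 10^(7.33 − 7.52) = 0.6457; fraction as HOCl = 1/(1 + 0.6457) = 0.6077.
Free chlorine required for 2.56 ppm HOCl: 2.56 / 0.6077 = 4.213 ppm.
FC to add: 4.213 − 0.7 = 3.513 mg/L as Cl₂.
Cl₂ equivalent: 3.513 mg/L × 121,877 L = 428.1 g.
Product at 69.4% available Cl: 428.1 / 0.694 = 616.9 g.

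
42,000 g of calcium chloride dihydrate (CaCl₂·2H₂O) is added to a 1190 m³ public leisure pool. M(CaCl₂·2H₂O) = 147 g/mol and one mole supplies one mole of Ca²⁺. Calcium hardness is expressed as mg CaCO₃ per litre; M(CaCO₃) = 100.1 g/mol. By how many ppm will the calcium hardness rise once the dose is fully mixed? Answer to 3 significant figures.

Volume: 1190 m³ = 1,190,000 L.
Moles of Ca²⁺: 42,000 g ÷ 147 g/mol = 285.7 mol.
As CaCO₃: 285.7 mol × 100.1 g/mol = 28,600 g.
Rise: 28,600 g / 1,190,000 L × 1000 = 24.03 mg/L.

24.0 ppm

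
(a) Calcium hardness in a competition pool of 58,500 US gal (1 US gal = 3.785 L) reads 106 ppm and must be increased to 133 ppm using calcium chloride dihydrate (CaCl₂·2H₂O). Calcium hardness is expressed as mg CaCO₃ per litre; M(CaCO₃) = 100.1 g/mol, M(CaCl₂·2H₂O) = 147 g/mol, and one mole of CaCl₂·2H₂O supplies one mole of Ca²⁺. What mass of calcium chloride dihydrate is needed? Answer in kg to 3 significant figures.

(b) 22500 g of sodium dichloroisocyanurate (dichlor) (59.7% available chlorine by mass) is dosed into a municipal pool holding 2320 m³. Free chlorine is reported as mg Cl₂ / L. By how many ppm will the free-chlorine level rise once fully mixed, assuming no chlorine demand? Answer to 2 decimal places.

(a) 8.78 kg; (b) 5.79 ppm

(a) Volume: 58,500 US gal × 3.785 L/gal = 221,422 L.
(a) Hardness to add: (133 − 106) = 27 mg/L as CaCO₃ × 221,422 L = 5978 g as CaCO₃.
(a) Moles of Ca²⁺ (1 mol Ca²⁺ ≡ 1 mol CaCO₃): 5978 / 100.1 g/mol = 59.72 mol.
(a) Mass of CaCl₂·2H₂O: 59.72 × 147 = 8779 g.

(b) Volume: 2320 m³ = 2,320,000 L.
(b) Available chlorine delivered: 22,500 g × 0.597 = 13,430 g as Cl₂.
(b) Concentration rise: 13,430 g / 2,320,000 L = 5.79 mg/L = 5.79 ppm.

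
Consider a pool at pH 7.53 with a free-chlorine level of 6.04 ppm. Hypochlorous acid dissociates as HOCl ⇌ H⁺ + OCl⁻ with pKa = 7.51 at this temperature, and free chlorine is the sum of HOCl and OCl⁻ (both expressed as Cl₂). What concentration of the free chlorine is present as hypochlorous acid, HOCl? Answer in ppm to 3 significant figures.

2.95 ppm

[OCl⁻]/[HOCl] = 10^(pH − pKa) = 10^(7.53 − 7.51) = 10^0.02 = 1.047.
Fraction as HOCl = 1 / (1 + 1.047) = 0.4885.
HOCl = 0.4885 × 6.04 ppm = 2.95 ppm.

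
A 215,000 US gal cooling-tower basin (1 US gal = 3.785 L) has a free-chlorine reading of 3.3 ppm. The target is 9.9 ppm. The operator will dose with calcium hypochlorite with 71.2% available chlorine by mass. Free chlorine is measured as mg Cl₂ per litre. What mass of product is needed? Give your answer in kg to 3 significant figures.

Volume: 215,000 US gal × 3.785 L/gal = 813,775 L.
Chlorine deficit: 9.9 − 3.3 = 6.6 ppm = 6.6 mg/L as Cl₂.
Cl₂ equivalent needed: 6.6 mg/L × 813,775 L = 5,371,000 mg = 5371 g.
Product at 71.2% available chlorine: 5371 / 0.712 = 7543 g.

7.54 kg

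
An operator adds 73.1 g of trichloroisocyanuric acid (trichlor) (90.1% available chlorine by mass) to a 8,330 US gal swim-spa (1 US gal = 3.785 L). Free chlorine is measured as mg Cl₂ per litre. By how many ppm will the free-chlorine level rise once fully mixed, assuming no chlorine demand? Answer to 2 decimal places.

2.09 ppm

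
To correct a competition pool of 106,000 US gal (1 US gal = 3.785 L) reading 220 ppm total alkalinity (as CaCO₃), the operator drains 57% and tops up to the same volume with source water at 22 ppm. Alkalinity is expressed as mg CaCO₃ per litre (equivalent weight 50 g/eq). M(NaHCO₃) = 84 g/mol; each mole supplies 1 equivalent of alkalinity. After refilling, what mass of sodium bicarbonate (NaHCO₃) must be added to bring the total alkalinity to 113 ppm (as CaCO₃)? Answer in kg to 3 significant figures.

3.95 kg

Volume: 106,000 US gal × 3.785 L/gal = 401,210 L.
After draining 57% and refilling: 220 × 0.43 + 22 × 0.57 = 107.14 ppm.
Deficit to target: 113 − 107.14 = 5.86 mg/L.
As CaCO₃: 5.86 mg/L × 401,210 L = 2351 g; ÷ 50 g/eq ÷ 1 = 47.02 mol NaHCO₃.
Mass: 47.02 × 84 = 3950 g.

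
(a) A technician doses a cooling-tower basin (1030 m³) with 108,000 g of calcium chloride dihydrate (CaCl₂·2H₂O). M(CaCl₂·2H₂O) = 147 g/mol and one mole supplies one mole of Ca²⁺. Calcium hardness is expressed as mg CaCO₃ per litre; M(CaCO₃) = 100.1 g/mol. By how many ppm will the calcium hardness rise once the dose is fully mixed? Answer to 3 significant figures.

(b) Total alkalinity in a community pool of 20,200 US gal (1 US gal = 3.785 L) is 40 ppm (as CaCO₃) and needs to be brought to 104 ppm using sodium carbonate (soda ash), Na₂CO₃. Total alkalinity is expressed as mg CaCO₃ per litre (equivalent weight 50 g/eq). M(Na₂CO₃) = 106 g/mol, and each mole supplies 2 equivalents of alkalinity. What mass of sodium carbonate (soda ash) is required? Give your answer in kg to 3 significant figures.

(a) 71.4 ppm; (b) 5.19 kg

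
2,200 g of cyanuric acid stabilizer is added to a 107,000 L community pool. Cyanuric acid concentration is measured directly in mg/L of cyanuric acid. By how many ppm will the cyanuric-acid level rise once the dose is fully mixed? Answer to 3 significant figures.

Rise: 2,200 g / 107,000 L × 1000 = 20.56 mg/L.

20.6 ppm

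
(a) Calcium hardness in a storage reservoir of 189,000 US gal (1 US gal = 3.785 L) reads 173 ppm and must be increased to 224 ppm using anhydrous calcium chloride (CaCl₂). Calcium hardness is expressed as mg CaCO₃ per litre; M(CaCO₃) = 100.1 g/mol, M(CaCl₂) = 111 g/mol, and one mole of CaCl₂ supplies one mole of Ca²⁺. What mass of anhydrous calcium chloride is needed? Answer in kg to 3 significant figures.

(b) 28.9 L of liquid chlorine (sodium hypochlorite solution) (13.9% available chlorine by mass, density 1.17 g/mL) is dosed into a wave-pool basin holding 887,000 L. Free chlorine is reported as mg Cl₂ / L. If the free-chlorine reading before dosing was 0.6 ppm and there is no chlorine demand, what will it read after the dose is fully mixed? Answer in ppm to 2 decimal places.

(a) Volume: 189,000 US gal × 3.785 L/gal = 715,365 L.
(a) Hardness to add: (224 − 173) = 51 mg/L as CaCO₃ × 715,365 L = 36,480 g as CaCO₃.
(a) Moles of Ca²⁺ (1 mol Ca²⁺ ≡ 1 mol CaCO₃): 36,480 / 100.1 g/mol = 364.5 mol.
(a) Mass of CaCl₂: 364.5 × 111 = 40,460 g.

(b) Mass of solution: 28.9 L × 1000 mL/L × 1.17 g/mL = 33,810 g.
(b) Available chlorine delivered: 33,810 g × 0.139 = 4700 g as Cl₂.
(b) Concentration rise: 4700 g / 887,000 L = 5.299 mg/L = 5.30 ppm.
(b) Final FC: 0.6 + 5.30 = 5.90 ppm.

(a) 40.5 kg; (b) 5.90 ppm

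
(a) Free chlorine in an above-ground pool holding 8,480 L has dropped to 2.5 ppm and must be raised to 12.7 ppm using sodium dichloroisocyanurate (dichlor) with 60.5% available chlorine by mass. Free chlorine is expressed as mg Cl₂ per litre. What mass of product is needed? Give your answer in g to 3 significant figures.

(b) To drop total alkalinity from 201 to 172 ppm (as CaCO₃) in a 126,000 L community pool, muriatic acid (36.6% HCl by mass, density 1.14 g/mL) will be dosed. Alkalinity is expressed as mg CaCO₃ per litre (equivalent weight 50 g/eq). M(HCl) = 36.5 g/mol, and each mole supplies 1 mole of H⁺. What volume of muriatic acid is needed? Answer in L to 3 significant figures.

(a) Chlorine deficit: 12.7 − 2.5 = 10.2 ppm = 10.2 mg/L as Cl₂.
(a) Cl₂ equivalent needed: 10.2 mg/L × 8,480 L = 86,500 mg = 86.5 g.
(a) Product at 60.5% available chlorine: 86.5 / 0.605 = 143 g.

(b) Alkalinity to neutralize: (201 − 172) = 29 mg/L as CaCO₃ × 126,000 L = 3654 g as CaCO₃.
(b) Equivalents of H⁺ required: 3654 ÷ 50 g/eq = 73.08 eq = 73.08 mol HCl.
(b) Mass of HCl: 73.08 × 36.5 = 2667 g.
(b) Mass of 36.6% solution: 2667 / 0.366 = 7288 g.
(b) Volume: 7288 g ÷ 1.14 g/mL = 6393 mL.

(a) 143 g; (b) 6.39 L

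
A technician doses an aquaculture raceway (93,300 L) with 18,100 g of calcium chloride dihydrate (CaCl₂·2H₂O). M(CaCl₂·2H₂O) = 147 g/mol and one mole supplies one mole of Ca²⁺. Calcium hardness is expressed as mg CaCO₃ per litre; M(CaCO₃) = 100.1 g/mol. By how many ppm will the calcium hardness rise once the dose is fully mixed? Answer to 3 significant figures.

Moles of Ca²⁺: 18,100 g ÷ 147 g/mol = 123.1 mol.
As CaCO₃: 123.1 mol × 100.1 g/mol = 12,330 g.
Rise: 12,330 g / 93,300 L × 1000 = 132.1 mg/L.

132 ppm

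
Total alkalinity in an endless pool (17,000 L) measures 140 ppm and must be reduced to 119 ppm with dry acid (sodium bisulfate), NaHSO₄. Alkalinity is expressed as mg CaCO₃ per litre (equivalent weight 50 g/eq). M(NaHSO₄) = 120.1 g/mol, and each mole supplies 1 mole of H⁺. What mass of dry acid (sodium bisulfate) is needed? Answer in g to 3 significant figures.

858 g

Alkalinity to neutralize: (140 − 119) = 21 mg/L as CaCO₃ × 17,000 L = 357 g as CaCO₃.
Equivalents of H⁺ required: 357 ÷ 50 g/eq = 7.14 eq = 7.14 mol NaHSO₄.
Mass of NaHSO₄: 7.14 × 120.1 = 857.5 g.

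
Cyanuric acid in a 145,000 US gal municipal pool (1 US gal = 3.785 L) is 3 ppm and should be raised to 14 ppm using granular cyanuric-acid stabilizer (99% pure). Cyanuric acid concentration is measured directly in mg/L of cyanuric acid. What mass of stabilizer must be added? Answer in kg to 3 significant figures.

6.10 kg

Volume: 145,000 US gal × 3.785 L/gal = 548,825 L.
CYA to add: (14 − 3) = 11 mg/L × 548,825 L = 6037 g cyanuric acid.
At 99% purity: 6037 / 0.99 = 6098 g product.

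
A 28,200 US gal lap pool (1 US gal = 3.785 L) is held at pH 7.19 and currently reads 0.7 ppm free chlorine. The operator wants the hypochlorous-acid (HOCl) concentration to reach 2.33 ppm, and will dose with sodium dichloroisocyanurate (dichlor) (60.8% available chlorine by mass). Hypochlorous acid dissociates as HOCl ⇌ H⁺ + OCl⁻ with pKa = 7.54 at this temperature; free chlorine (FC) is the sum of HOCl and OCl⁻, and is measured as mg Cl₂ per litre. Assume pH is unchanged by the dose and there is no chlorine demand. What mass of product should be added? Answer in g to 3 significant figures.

469 g

Volume: 28,200 US gal × 3.785 L/gal = 106,737 L.
[OCl⁻]/[HOCl] = 10^(pH − pKa) = 10^(7.19 − 7.54) = 0.4467; fraction as HOCl = 1/(1 + 0.4467) = 0.6912.
Free chlorine required for 2.33 ppm HOCl: 2.33 / 0.6912 = 3.371 ppm.
FC to add: 3.371 − 0.7 = 2.671 mg/L as Cl₂.
Cl₂ equivalent: 2.671 mg/L × 106,737 L = 285.1 g.
Product at 60.8% available Cl: 285.1 / 0.608 = 468.9 g.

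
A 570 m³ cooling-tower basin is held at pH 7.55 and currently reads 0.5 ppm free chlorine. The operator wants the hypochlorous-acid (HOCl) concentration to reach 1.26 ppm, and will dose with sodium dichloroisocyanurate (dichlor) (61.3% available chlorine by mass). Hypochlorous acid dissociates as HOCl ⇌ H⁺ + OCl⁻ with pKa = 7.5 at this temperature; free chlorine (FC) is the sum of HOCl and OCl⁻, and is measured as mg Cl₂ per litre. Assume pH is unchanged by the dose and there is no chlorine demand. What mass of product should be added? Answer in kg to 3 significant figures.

2.02 kg

Volume: 570 m³ = 570,000 L.
[OCl⁻]/[HOCl] = 10^(pH − pKa) = 10^(7.55 − 7.5) = 1.122; fraction as HOCl = 1/(1 + 1.122) = 0.4712.
Free chlorine required for 1.26 ppm HOCl: 1.26 / 0.4712 = 2.674 ppm.
FC to add: 2.674 − 0.5 = 2.174 mg/L as Cl₂.
Cl₂ equivalent: 2.174 mg/L × 570,000 L = 1239 g.
Product at 61.3% available Cl: 1239 / 0.613 = 2021 g.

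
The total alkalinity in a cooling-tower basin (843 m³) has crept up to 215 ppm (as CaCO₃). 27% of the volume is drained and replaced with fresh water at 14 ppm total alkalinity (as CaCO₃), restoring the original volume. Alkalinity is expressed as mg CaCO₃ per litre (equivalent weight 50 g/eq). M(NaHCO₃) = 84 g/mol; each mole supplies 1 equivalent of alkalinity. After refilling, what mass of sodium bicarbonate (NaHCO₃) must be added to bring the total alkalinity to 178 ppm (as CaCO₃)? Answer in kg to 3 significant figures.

Volume: 843 m³ = 843,000 L.
After draining 27% and refilling: 215 × 0.73 + 14 × 0.27 = 160.73 ppm.
Deficit to target: 178 − 160.73 = 17.27 mg/L.
As CaCO₃: 17.27 mg/L × 843,000 L = 14,560 g; ÷ 50 g/eq ÷ 1 = 291.2 mol NaHCO₃.
Mass: 291.2 × 84 = 24,460 g.

24.5 kg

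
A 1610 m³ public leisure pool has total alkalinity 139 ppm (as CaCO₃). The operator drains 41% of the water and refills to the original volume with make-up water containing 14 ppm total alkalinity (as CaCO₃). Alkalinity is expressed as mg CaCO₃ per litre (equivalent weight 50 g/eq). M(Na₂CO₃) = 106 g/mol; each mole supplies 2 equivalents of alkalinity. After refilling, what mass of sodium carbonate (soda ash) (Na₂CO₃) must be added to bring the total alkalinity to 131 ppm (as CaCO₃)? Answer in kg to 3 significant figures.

Volume: 1610 m³ = 1,610,000 L.
After draining 41% and refilling: 139 × 0.59 + 14 × 0.41 = 87.75 ppm.
Deficit to target: 131 − 87.75 = 43.25 mg/L.
As CaCO₃: 43.25 mg/L × 1,610,000 L = 69,630 g; ÷ 50 g/eq ÷ 2 = 696.3 mol Na₂CO₃.
Mass: 696.3 × 106 = 73,810 g.

73.8 kg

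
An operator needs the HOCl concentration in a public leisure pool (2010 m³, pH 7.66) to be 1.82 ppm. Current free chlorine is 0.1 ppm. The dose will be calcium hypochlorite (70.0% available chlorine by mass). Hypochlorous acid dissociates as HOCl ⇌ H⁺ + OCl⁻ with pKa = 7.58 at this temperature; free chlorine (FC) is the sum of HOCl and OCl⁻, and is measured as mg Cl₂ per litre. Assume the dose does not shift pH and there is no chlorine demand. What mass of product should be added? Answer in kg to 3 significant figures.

Volume: 2010 m³ = 2,010,000 L.
[OCl⁻]/[HOCl] = 10^(pH − pKa) = 10^(7.66 − 7.58) = 1.202; fraction as HOCl = 1/(1 + 1.202) = 0.4541.
Free chlorine required for 1.82 ppm HOCl: 1.82 / 0.4541 = 4.008 ppm.
FC to add: 4.008 − 0.1 = 3.908 mg/L as Cl₂.
Cl₂ equivalent: 3.908 mg/L × 2,010,000 L = 7855 g.
Product at 70.0% available Cl: 7855 / 0.7 = 11,220 g.

11.2 kg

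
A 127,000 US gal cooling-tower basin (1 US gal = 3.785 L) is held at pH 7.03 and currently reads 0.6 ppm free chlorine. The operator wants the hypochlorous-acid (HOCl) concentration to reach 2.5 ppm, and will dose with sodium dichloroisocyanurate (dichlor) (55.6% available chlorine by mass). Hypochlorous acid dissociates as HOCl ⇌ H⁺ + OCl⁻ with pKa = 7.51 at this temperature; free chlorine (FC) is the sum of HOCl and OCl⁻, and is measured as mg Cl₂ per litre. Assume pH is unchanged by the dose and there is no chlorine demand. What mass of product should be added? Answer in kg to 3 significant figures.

2.36 kg

Volume: 127,000 US gal × 3.785 L/gal = 480,695 L.
[OCl⁻]/[HOCl] = 10^(pH − pKa) = 10^(7.03 − 7.51) = 0.3311; fraction as HOCl = 1/(1 + 0.3311) = 0.7512.
Free chlorine required for 2.5 ppm HOCl: 2.5 / 0.7512 = 3.328 ppm.
FC to add: 3.328 − 0.6 = 2.728 mg/L as Cl₂.
Cl₂ equivalent: 2.728 mg/L × 480,695 L = 1311 g.
Product at 55.6% available Cl: 1311 / 0.556 = 2358 g.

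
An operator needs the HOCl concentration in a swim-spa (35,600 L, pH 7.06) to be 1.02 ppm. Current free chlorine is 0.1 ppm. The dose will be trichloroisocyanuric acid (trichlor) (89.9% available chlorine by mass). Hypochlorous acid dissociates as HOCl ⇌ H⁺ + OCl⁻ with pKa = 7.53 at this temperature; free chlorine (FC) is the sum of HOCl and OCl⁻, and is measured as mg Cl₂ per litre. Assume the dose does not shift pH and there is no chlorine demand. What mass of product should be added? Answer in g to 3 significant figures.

[OCl⁻]/[HOCl] = 10^(pH − pKa) = 10^(7.06 − 7.53) = 0.3388; fraction as HOCl = 1/(1 + 0.3388) = 0.7469.
Free chlorine required for 1.02 ppm HOCl: 1.02 / 0.7469 = 1.366 ppm.
FC to add: 1.366 − 0.1 = 1.266 mg/L as Cl₂.
Cl₂ equivalent: 1.266 mg/L × 35,600 L = 45.06 g.
Product at 89.9% available Cl: 45.06 / 0.899 = 50.12 g.

50.1 g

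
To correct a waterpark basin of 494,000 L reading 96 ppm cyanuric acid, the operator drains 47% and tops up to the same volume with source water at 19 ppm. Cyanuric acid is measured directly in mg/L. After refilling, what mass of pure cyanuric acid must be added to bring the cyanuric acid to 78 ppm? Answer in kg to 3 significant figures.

8.99 kg

After draining 47% and refilling: 96 × 0.53 + 19 × 0.47 = 59.81 ppm.
Deficit to target: 78 − 59.81 = 18.19 mg/L.
Mass: 18.19 mg/L × 494,000 L = 8986 g cyanuric acid.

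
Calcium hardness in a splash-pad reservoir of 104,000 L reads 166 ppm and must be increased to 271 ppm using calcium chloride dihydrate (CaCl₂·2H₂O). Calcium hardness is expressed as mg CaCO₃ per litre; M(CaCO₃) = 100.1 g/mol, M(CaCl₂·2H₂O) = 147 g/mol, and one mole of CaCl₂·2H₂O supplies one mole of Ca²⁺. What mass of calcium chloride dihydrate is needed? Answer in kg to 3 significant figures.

16.0 kg

Hardness to add: (271 − 166) = 105 mg/L as CaCO₃ × 104,000 L = 10,920 g as CaCO₃.
Moles of Ca²⁺ (1 mol Ca²⁺ ≡ 1 mol CaCO₃): 10,920 / 100.1 g/mol = 109.1 mol.
Mass of CaCl₂·2H₂O: 109.1 × 147 = 16,040 g.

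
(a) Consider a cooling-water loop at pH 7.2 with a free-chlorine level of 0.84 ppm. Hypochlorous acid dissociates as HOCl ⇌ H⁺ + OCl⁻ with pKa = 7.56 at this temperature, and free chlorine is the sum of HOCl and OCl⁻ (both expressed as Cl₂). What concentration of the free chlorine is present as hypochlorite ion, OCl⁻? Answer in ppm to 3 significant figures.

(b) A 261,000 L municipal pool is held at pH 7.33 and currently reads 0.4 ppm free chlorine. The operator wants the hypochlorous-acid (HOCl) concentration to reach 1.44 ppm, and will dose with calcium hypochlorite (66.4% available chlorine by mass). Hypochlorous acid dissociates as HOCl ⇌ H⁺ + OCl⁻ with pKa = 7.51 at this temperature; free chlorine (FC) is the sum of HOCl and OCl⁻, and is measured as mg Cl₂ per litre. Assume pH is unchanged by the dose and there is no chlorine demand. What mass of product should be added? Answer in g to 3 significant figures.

(a) 0.255 ppm; (b) 783 g

(a) [OCl⁻]/[HOCl] = 10^(pH − pKa) = 10^(7.2 − 7.56) = 10^-0.36 = 0.4365.
(a) Fraction as HOCl = 1 / (1 + 0.4365) = 0.6961.
(a) OCl⁻ = (1 − 0.6961) × 0.84 ppm = 0.2553 ppm.

(b) [OCl⁻]/[HOCl] = 10^(pH − pKa) = 10^(7.33 − 7.51) = 0.6607; fraction as HOCl = 1/(1 + 0.6607) = 0.6022.
(b) Free chlorine required for 1.44 ppm HOCl: 1.44 / 0.6022 = 2.391 ppm.
(b) FC to add: 2.391 − 0.4 = 1.991 mg/L as Cl₂.
(b) Cl₂ equivalent: 1.991 mg/L × 261,000 L = 519.8 g.
(b) Product at 66.4% available Cl: 519.8 / 0.664 = 782.8 g.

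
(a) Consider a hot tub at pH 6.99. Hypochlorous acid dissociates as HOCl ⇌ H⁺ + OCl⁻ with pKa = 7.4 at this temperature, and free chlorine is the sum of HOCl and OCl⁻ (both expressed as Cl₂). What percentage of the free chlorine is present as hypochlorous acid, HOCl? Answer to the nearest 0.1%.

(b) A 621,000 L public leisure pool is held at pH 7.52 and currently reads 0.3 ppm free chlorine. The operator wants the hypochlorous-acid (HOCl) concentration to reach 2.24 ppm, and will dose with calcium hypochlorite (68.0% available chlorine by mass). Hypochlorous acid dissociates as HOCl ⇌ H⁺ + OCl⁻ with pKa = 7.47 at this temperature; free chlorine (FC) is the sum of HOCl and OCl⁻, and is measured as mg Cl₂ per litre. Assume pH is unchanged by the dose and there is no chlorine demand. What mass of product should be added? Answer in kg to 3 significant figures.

(a) [OCl⁻]/[HOCl] = 10^(pH − pKa) = 10^(6.99 − 7.4) = 10^-0.41 = 0.389.
(a) Fraction as HOCl = 1 / (1 + 0.389) = 0.7199.

(b) [OCl⁻]/[HOCl] = 10^(pH − pKa) = 10^(7.52 − 7.47) = 1.122; fraction as HOCl = 1/(1 + 1.122) = 0.4712.
(b) Free chlorine required for 2.24 ppm HOCl: 2.24 / 0.4712 = 4.753 ppm.
(b) FC to add: 4.753 − 0.3 = 4.453 mg/L as Cl₂.
(b) Cl₂ equivalent: 4.453 mg/L × 621,000 L = 2766 g.
(b) Product at 68.0% available Cl: 2766 / 0.68 = 4067 g.

(a) 72.0%; (b) 4.07 kg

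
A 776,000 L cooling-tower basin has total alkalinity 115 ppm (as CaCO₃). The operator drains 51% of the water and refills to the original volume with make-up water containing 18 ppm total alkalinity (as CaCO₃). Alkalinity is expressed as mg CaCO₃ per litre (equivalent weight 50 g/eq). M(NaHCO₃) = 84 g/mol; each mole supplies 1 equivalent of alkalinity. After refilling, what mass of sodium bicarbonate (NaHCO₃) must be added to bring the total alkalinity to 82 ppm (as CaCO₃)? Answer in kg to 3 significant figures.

After draining 51% and refilling: 115 × 0.49 + 18 × 0.51 = 65.53 ppm.
Deficit to target: 82 − 65.53 = 16.47 mg/L.
As CaCO₃: 16.47 mg/L × 776,000 L = 12,780 g; ÷ 50 g/eq ÷ 1 = 255.6 mol NaHCO₃.
Mass: 255.6 × 84 = 21,470 g.

21.5 kg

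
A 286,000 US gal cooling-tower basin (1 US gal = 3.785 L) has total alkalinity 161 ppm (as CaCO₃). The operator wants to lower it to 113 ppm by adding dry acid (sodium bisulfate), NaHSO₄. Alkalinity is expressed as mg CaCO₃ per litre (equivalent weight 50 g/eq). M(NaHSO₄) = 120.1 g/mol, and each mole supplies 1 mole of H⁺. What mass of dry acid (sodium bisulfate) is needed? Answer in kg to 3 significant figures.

125 kg

Volume: 286,000 US gal × 3.785 L/gal = 1,082,510 L.
Alkalinity to neutralize: (161 − 113) = 48 mg/L as CaCO₃ × 1,082,510 L = 51,960 g as CaCO₃.
Equivalents of H⁺ required: 51,960 ÷ 50 g/eq = 1039 eq = 1039 mol NaHSO₄.
Mass of NaHSO₄: 1039 × 120.1 = 124,800 g.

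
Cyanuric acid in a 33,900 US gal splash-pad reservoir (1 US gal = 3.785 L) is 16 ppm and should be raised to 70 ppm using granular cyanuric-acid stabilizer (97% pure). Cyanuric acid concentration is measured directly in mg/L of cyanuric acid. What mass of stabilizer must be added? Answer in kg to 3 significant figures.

Volume: 33,900 US gal × 3.785 L/gal = 128,312 L.
CYA to add: (70 − 16) = 54 mg/L × 128,312 L = 6929 g cyanuric acid.
At 97% purity: 6929 / 0.97 = 7143 g product.

7.14 kg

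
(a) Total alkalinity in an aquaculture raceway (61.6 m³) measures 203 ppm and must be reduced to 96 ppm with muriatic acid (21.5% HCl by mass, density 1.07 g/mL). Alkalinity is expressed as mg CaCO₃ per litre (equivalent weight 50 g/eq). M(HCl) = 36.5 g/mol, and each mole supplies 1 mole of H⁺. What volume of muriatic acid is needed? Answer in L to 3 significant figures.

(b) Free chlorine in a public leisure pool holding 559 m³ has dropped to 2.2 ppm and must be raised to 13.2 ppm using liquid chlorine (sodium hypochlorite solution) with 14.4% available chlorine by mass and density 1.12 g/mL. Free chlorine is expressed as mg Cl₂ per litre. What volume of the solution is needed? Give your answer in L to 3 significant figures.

(a) 20.9 L; (b) 38.1 L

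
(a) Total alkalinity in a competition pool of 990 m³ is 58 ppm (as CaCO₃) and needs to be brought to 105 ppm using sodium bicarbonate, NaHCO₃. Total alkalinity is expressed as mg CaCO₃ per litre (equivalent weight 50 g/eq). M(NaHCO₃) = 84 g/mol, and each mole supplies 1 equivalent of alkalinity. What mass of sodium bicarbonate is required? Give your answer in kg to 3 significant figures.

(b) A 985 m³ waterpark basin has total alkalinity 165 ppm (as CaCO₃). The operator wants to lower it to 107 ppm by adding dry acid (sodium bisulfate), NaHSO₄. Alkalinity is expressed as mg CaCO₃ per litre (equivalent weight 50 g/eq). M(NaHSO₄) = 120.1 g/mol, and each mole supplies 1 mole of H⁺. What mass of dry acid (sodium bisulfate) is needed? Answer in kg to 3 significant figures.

(a) 78.2 kg; (b) 137 kg

(a) Volume: 990 m³ = 990,000 L.
(a) Alkalinity to add: (105 − 58) = 47 mg/L as CaCO₃ × 990,000 L = 46,530 g as CaCO₃.
(a) Equivalents: 46,530 g ÷ 50 g/eq = 930.6 eq.
(a) NaHCO₃ supplies 1 eq per mole → 930.6 mol.
(a) Mass: 930.6 mol × 84 g/mol = 78,170 g.

(b) Volume: 985 m³ = 985,000 L.
(b) Alkalinity to neutralize: (165 − 107) = 58 mg/L as CaCO₃ × 985,000 L = 57,130 g as CaCO₃.
(b) Equivalents of H⁺ required: 57,130 ÷ 50 g/eq = 1143 eq = 1143 mol NaHSO₄.
(b) Mass of NaHSO₄: 1143 × 120.1 = 137,200 g.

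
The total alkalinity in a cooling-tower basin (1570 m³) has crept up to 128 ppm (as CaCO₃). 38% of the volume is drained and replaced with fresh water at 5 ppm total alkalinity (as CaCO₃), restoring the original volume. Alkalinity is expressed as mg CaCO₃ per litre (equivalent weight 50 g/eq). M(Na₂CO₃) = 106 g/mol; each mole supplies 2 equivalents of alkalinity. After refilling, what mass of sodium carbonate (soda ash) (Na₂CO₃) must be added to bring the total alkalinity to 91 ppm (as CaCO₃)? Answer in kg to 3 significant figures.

16.2 kg

Volume: 1570 m³ = 1,570,000 L.
After draining 38% and refilling: 128 × 0.62 + 5 × 0.38 = 81.26 ppm.
Deficit to target: 91 − 81.26 = 9.74 mg/L.
As CaCO₃: 9.74 mg/L × 1,570,000 L = 15,290 g; ÷ 50 g/eq ÷ 2 = 152.9 mol Na₂CO₃.
Mass: 152.9 × 106 = 16,210 g.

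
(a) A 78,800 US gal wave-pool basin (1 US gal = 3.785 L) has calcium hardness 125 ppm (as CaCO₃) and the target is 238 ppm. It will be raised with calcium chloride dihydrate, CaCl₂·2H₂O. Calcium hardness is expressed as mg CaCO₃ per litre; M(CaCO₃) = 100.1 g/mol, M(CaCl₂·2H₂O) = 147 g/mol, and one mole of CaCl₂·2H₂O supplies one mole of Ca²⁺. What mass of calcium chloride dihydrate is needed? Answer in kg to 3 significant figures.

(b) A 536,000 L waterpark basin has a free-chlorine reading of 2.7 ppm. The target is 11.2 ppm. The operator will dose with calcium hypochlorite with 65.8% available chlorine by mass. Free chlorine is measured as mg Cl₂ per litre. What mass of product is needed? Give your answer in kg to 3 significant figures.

(a) Volume: 78,800 US gal × 3.785 L/gal = 298,258 L.
(a) Hardness to add: (238 − 125) = 113 mg/L as CaCO₃ × 298,258 L = 33,700 g as CaCO₃.
(a) Moles of Ca²⁺ (1 mol Ca²⁺ ≡ 1 mol CaCO₃): 33,700 / 100.1 g/mol = 336.7 mol.
(a) Mass of CaCl₂·2H₂O: 336.7 × 147 = 49,490 g.

(b) Chlorine deficit: 11.2 − 2.7 = 8.5 ppm = 8.5 mg/L as Cl₂.
(b) Cl₂ equivalent needed: 8.5 mg/L × 536,000 L = 4,556,000 mg = 4556 g.
(b) Product at 65.8% available chlorine: 4556 / 0.658 = 6924 g.

(a) 49.5 kg; (b) 6.92 kg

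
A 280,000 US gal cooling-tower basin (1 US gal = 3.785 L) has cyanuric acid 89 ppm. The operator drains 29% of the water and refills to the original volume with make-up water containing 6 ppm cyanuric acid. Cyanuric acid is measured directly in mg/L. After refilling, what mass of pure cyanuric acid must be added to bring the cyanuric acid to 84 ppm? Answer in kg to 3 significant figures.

20.2 kg

Volume: 280,000 US gal × 3.785 L/gal = 1,059,800 L.
After draining 29% and refilling: 89 × 0.71 + 6 × 0.29 = 64.93 ppm.
Deficit to target: 84 − 64.93 = 19.07 mg/L.
Mass: 19.07 mg/L × 1,059,800 L = 20,210 g cyanuric acid.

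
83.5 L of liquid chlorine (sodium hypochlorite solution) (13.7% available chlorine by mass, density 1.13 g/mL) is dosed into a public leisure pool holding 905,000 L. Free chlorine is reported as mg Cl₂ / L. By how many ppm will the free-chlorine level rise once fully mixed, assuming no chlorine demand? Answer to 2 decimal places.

14.28 ppm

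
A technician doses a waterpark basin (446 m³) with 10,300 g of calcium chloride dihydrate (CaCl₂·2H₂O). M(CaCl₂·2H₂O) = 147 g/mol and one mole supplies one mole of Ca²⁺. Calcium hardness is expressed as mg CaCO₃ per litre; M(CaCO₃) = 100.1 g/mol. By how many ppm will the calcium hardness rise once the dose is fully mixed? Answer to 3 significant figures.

Volume: 446 m³ = 446,000 L.
Moles of Ca²⁺: 10,300 g ÷ 147 g/mol = 70.07 mol.
As CaCO₃: 70.07 mol × 100.1 g/mol = 7014 g.
Rise: 7014 g / 446,000 L × 1000 = 15.73 mg/L.

15.7 ppm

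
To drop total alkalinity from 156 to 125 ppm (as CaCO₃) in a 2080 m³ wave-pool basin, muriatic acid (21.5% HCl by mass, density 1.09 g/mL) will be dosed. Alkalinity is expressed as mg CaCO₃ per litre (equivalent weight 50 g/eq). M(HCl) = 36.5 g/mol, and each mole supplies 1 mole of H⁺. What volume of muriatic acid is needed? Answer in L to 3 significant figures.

201 L

Volume: 2080 m³ = 2,080,000 L.
Alkalinity to neutralize: (156 − 125) = 31 mg/L as CaCO₃ × 2,080,000 L = 64,480 g as CaCO₃.
Equivalents of H⁺ required: 64,480 ÷ 50 g/eq = 1290 eq = 1290 mol HCl.
Mass of HCl: 1290 × 36.5 = 47,070 g.
Mass of 21.5% solution: 47,070 / 0.215 = 218,900 g.
Volume: 218,900 g ÷ 1.09 g/mL = 200,900 mL.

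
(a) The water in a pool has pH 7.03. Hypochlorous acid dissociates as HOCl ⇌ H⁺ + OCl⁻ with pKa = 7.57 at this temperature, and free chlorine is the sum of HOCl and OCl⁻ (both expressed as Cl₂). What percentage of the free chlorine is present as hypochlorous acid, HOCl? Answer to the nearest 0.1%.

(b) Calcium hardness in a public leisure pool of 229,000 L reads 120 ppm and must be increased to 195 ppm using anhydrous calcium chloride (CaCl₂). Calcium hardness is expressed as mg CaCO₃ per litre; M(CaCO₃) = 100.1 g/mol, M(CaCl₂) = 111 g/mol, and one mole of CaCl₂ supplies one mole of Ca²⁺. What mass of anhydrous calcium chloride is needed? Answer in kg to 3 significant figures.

(a) 77.6%; (b) 19.0 kg

(a) [OCl⁻]/[HOCl] = 10^(pH − pKa) = 10^(7.03 − 7.57) = 10^-0.54 = 0.2884.
(a) Fraction as HOCl = 1 / (1 + 0.2884) = 0.7762.

(b) Hardness to add: (195 − 120) = 75 mg/L as CaCO₃ × 229,000 L = 17,180 g as CaCO₃.
(b) Moles of Ca²⁺ (1 mol Ca²⁺ ≡ 1 mol CaCO₃): 17,180 / 100.1 g/mol = 171.6 mol.
(b) Mass of CaCl₂: 171.6 × 111 = 19,050 g.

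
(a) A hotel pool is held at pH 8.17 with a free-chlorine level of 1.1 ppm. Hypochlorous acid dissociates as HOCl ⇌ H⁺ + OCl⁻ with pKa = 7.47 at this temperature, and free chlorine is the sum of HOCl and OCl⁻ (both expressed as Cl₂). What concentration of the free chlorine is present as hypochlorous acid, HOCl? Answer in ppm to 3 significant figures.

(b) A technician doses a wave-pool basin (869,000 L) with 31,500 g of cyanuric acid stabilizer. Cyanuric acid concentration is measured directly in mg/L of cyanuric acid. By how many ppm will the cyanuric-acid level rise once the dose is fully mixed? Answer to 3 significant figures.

(a) 0.183 ppm; (b) 36.2 ppm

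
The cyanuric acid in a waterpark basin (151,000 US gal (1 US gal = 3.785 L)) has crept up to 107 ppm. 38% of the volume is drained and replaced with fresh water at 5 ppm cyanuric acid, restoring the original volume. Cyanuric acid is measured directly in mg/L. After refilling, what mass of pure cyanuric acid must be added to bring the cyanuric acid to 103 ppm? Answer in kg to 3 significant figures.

19.9 kg

Volume: 151,000 US gal × 3.785 L/gal = 571,535 L.
After draining 38% and refilling: 107 × 0.62 + 5 × 0.38 = 68.24 ppm.
Deficit to target: 103 − 68.24 = 34.76 mg/L.
Mass: 34.76 mg/L × 571,535 L = 19,870 g cyanuric acid.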